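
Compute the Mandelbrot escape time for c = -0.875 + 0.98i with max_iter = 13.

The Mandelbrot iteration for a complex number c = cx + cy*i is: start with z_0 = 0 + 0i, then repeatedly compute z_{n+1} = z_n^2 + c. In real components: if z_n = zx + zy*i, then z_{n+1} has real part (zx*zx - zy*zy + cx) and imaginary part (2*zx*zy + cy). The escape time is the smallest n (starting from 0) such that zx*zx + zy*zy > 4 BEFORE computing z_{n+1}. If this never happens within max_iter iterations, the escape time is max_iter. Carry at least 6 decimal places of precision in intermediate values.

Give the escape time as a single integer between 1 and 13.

Answer: 3

Derivation:
z_0 = 0 + 0i, c = -0.8750 + 0.9800i
Iter 1: z = -0.8750 + 0.9800i, |z|^2 = 1.7260
Iter 2: z = -1.0698 + -0.7350i, |z|^2 = 1.6846
Iter 3: z = -0.2708 + 2.5526i, |z|^2 = 6.5889
Escaped at iteration 3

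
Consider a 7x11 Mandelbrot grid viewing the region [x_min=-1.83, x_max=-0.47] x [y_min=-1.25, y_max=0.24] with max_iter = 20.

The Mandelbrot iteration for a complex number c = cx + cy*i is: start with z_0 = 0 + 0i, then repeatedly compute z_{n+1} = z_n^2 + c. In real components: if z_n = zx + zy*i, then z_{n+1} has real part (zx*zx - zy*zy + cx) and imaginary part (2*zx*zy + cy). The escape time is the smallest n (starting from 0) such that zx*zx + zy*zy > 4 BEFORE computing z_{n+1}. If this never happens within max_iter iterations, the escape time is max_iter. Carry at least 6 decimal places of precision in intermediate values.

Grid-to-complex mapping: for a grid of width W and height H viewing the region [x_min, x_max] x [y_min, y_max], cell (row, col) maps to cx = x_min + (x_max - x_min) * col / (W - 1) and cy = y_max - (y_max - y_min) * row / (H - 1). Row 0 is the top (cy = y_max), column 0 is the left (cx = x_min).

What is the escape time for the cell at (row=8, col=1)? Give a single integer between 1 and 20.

z_0 = 0 + 0i, c = -1.6033 + -0.9520i
Iter 1: z = -1.6033 + -0.9520i, |z|^2 = 3.4770
Iter 2: z = 0.0610 + 2.1007i, |z|^2 = 4.4169
Escaped at iteration 2

Answer: 2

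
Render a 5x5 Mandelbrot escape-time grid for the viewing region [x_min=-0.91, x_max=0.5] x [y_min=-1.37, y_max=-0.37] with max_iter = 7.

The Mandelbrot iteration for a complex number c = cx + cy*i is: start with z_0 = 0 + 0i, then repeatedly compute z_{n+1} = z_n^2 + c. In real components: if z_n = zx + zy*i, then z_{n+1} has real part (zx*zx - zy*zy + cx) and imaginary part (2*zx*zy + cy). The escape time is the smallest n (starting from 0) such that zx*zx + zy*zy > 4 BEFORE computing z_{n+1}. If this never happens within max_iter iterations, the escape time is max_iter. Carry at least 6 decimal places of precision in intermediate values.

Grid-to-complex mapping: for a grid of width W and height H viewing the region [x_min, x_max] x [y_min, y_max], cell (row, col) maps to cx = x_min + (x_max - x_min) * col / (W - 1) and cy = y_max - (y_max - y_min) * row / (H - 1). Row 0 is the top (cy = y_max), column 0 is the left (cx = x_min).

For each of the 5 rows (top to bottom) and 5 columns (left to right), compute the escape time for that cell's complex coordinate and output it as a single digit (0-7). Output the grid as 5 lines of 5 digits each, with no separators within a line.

(row=0, col=0): c = -0.9100 + -0.3700i → escape time 7
(row=0, col=1): c = -0.5575 + -0.3700i → escape time 7
(row=0, col=2): c = -0.2050 + -0.3700i → escape time 7
(row=0, col=3): c = 0.1475 + -0.3700i → escape time 7
(row=0, col=4): c = 0.5000 + -0.3700i → escape time 5
(row=1, col=0): c = -0.9100 + -0.6200i → escape time 5
(row=1, col=1): c = -0.5575 + -0.6200i → escape time 7
(row=1, col=2): c = -0.2050 + -0.6200i → escape time 7
(row=1, col=3): c = 0.1475 + -0.6200i → escape time 7
(row=1, col=4): c = 0.5000 + -0.6200i → escape time 4
(row=2, col=0): c = -0.9100 + -0.8700i → escape time 3
(row=2, col=1): c = -0.5575 + -0.8700i → escape time 4
(row=2, col=2): c = -0.2050 + -0.8700i → escape time 7
(row=2, col=3): c = 0.1475 + -0.8700i → escape time 5
(row=2, col=4): c = 0.5000 + -0.8700i → escape time 3
(row=3, col=0): c = -0.9100 + -1.1200i → escape time 3
(row=3, col=1): c = -0.5575 + -1.1200i → escape time 3
(row=3, col=2): c = -0.2050 + -1.1200i → escape time 7
(row=3, col=3): c = 0.1475 + -1.1200i → escape time 3
(row=3, col=4): c = 0.5000 + -1.1200i → escape time 2
(row=4, col=0): c = -0.9100 + -1.3700i → escape time 2
(row=4, col=1): c = -0.5575 + -1.3700i → escape time 2
(row=4, col=2): c = -0.2050 + -1.3700i → escape time 2
(row=4, col=3): c = 0.1475 + -1.3700i → escape time 2
(row=4, col=4): c = 0.5000 + -1.3700i → escape time 2

Answer: 77775
57774
34753
33732
22222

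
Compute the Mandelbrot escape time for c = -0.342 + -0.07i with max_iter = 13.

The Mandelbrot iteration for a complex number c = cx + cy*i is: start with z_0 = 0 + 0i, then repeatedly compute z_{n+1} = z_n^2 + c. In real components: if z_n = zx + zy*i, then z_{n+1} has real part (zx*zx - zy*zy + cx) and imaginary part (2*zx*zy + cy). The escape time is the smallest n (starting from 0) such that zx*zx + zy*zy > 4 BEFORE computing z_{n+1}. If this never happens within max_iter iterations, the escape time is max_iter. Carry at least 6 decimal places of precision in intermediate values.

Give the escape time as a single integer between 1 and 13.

z_0 = 0 + 0i, c = -0.3420 + -0.0700i
Iter 1: z = -0.3420 + -0.0700i, |z|^2 = 0.1219
Iter 2: z = -0.2299 + -0.0221i, |z|^2 = 0.0534
Iter 3: z = -0.2896 + -0.0598i, |z|^2 = 0.0875
Iter 4: z = -0.2617 + -0.0353i, |z|^2 = 0.0697
Iter 5: z = -0.2748 + -0.0515i, |z|^2 = 0.0781
Iter 6: z = -0.2692 + -0.0417i, |z|^2 = 0.0742
Iter 7: z = -0.2713 + -0.0476i, |z|^2 = 0.0759
Iter 8: z = -0.2707 + -0.0442i, |z|^2 = 0.0752
Iter 9: z = -0.2707 + -0.0461i, |z|^2 = 0.0754
Iter 10: z = -0.2708 + -0.0451i, |z|^2 = 0.0754
Iter 11: z = -0.2707 + -0.0456i, |z|^2 = 0.0753
Iter 12: z = -0.2708 + -0.0453i, |z|^2 = 0.0754

Answer: 13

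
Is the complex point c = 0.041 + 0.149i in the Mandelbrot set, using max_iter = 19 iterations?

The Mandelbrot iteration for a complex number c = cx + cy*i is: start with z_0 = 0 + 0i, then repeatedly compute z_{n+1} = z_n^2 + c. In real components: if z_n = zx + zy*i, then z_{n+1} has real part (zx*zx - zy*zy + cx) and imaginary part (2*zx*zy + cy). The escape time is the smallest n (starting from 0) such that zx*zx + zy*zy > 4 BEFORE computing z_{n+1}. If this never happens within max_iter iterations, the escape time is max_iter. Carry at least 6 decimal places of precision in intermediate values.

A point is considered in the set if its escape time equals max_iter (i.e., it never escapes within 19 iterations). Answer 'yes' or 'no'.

Answer: yes

Derivation:
z_0 = 0 + 0i, c = 0.0410 + 0.1490i
Iter 1: z = 0.0410 + 0.1490i, |z|^2 = 0.0239
Iter 2: z = 0.0205 + 0.1612i, |z|^2 = 0.0264
Iter 3: z = 0.0154 + 0.1556i, |z|^2 = 0.0245
Iter 4: z = 0.0170 + 0.1538i, |z|^2 = 0.0239
Iter 5: z = 0.0176 + 0.1542i, |z|^2 = 0.0241
Iter 6: z = 0.0175 + 0.1544i, |z|^2 = 0.0242
Iter 7: z = 0.0175 + 0.1544i, |z|^2 = 0.0241
Iter 8: z = 0.0175 + 0.1544i, |z|^2 = 0.0241
Iter 9: z = 0.0175 + 0.1544i, |z|^2 = 0.0241
Iter 10: z = 0.0175 + 0.1544i, |z|^2 = 0.0241
Iter 11: z = 0.0175 + 0.1544i, |z|^2 = 0.0241
Iter 12: z = 0.0175 + 0.1544i, |z|^2 = 0.0241
Iter 13: z = 0.0175 + 0.1544i, |z|^2 = 0.0241
Iter 14: z = 0.0175 + 0.1544i, |z|^2 = 0.0241
Iter 15: z = 0.0175 + 0.1544i, |z|^2 = 0.0241
Iter 16: z = 0.0175 + 0.1544i, |z|^2 = 0.0241
Iter 17: z = 0.0175 + 0.1544i, |z|^2 = 0.0241
Iter 18: z = 0.0175 + 0.1544i, |z|^2 = 0.0241
Did not escape in 19 iterations → in set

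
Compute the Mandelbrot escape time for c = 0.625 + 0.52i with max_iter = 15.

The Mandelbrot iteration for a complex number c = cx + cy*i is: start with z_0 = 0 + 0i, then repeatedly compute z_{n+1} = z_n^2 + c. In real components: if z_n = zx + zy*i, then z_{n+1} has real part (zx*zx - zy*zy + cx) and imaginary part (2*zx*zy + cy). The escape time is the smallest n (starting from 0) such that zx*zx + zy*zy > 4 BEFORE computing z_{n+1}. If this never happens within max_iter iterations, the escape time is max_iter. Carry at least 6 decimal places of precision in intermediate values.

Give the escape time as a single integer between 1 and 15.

Answer: 3

Derivation:
z_0 = 0 + 0i, c = 0.6250 + 0.5200i
Iter 1: z = 0.6250 + 0.5200i, |z|^2 = 0.6610
Iter 2: z = 0.7452 + 1.1700i, |z|^2 = 1.9243
Iter 3: z = -0.1885 + 2.2638i, |z|^2 = 5.1605
Escaped at iteration 3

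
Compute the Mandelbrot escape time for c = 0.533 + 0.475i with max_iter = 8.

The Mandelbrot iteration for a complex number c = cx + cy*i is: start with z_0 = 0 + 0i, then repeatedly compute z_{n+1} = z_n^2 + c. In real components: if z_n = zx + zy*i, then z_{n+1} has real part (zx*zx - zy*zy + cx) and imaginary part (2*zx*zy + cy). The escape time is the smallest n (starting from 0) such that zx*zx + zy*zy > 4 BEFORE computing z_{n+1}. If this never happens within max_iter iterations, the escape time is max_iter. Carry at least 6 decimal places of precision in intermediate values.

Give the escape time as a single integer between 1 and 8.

Answer: 4

Derivation:
z_0 = 0 + 0i, c = 0.5330 + 0.4750i
Iter 1: z = 0.5330 + 0.4750i, |z|^2 = 0.5097
Iter 2: z = 0.5915 + 0.9813i, |z|^2 = 1.3129
Iter 3: z = -0.0802 + 1.6359i, |z|^2 = 2.6825
Iter 4: z = -2.1366 + 0.2125i, |z|^2 = 4.6103
Escaped at iteration 4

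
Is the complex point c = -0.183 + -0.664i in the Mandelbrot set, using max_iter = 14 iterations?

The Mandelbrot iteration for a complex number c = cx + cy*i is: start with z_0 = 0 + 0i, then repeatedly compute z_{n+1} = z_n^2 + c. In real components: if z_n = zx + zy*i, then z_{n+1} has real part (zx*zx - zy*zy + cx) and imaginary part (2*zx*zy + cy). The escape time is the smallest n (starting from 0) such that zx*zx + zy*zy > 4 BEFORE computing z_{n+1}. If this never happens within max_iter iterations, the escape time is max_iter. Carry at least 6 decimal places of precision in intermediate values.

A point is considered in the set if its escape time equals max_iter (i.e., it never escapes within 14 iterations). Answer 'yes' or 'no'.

Answer: yes

Derivation:
z_0 = 0 + 0i, c = -0.1830 + -0.6640i
Iter 1: z = -0.1830 + -0.6640i, |z|^2 = 0.4744
Iter 2: z = -0.5904 + -0.4210i, |z|^2 = 0.5258
Iter 3: z = -0.0116 + -0.1669i, |z|^2 = 0.0280
Iter 4: z = -0.2107 + -0.6601i, |z|^2 = 0.4802
Iter 5: z = -0.5743 + -0.3858i, |z|^2 = 0.4787
Iter 6: z = -0.0020 + -0.2208i, |z|^2 = 0.0488
Iter 7: z = -0.2318 + -0.6631i, |z|^2 = 0.4935
Iter 8: z = -0.5690 + -0.3566i, |z|^2 = 0.4510
Iter 9: z = 0.0136 + -0.2581i, |z|^2 = 0.0668
Iter 10: z = -0.2495 + -0.6710i, |z|^2 = 0.5125
Iter 11: z = -0.5711 + -0.3292i, |z|^2 = 0.4345
Iter 12: z = 0.0347 + -0.2880i, |z|^2 = 0.0841
Iter 13: z = -0.2647 + -0.6840i, |z|^2 = 0.5379
Did not escape in 14 iterations → in set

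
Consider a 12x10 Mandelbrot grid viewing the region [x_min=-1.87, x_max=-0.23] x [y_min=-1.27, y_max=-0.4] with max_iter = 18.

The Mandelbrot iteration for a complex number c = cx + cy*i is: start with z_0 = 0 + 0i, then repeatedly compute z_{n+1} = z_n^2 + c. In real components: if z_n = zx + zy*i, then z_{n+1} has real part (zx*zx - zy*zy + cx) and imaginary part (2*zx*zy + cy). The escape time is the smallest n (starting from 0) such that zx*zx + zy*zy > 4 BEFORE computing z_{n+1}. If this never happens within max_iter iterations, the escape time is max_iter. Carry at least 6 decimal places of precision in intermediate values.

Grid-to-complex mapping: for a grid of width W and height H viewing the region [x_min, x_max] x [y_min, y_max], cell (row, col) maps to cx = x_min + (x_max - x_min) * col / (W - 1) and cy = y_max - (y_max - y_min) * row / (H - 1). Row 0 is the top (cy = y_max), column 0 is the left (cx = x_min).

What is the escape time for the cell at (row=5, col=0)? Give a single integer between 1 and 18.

Answer: 1

Derivation:
z_0 = 0 + 0i, c = -1.8700 + -0.8833i
Iter 1: z = -1.8700 + -0.8833i, |z|^2 = 4.2772
Escaped at iteration 1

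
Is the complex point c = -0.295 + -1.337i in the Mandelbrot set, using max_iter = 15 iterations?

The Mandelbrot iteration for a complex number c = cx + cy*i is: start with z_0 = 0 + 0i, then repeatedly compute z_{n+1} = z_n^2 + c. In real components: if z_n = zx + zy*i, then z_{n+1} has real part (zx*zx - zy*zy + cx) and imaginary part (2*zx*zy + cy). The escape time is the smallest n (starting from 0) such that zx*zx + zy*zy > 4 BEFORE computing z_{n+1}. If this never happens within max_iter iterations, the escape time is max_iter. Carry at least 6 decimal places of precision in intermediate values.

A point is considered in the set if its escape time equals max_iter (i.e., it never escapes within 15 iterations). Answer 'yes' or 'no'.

Answer: no

Derivation:
z_0 = 0 + 0i, c = -0.2950 + -1.3370i
Iter 1: z = -0.2950 + -1.3370i, |z|^2 = 1.8746
Iter 2: z = -1.9955 + -0.5482i, |z|^2 = 4.2827
Escaped at iteration 2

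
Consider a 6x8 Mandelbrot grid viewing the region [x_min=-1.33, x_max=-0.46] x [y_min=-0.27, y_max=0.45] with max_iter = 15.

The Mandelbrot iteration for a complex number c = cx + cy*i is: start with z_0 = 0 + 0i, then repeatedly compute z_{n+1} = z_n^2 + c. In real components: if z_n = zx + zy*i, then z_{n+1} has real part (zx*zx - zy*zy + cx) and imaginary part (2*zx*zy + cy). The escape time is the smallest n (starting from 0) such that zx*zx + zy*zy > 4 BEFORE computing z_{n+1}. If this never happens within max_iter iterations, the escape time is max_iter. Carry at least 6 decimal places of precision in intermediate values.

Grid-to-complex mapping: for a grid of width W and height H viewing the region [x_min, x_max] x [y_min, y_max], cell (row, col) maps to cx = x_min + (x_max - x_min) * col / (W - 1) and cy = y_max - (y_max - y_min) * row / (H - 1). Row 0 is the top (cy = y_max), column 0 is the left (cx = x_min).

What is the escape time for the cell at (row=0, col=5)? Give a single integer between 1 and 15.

Answer: 15

Derivation:
z_0 = 0 + 0i, c = -0.4600 + 0.4500i
Iter 1: z = -0.4600 + 0.4500i, |z|^2 = 0.4141
Iter 2: z = -0.4509 + 0.0360i, |z|^2 = 0.2046
Iter 3: z = -0.2580 + 0.4175i, |z|^2 = 0.2409
Iter 4: z = -0.5678 + 0.2346i, |z|^2 = 0.3774
Iter 5: z = -0.1926 + 0.1836i, |z|^2 = 0.0708
Iter 6: z = -0.4566 + 0.3792i, |z|^2 = 0.3523
Iter 7: z = -0.3953 + 0.1037i, |z|^2 = 0.1670
Iter 8: z = -0.3145 + 0.3680i, |z|^2 = 0.2343
Iter 9: z = -0.4966 + 0.2185i, |z|^2 = 0.2943
Iter 10: z = -0.2612 + 0.2330i, |z|^2 = 0.1225
Iter 11: z = -0.4461 + 0.3283i, |z|^2 = 0.3068
Iter 12: z = -0.3688 + 0.1571i, |z|^2 = 0.1607
Iter 13: z = -0.3487 + 0.3341i, |z|^2 = 0.2332
Iter 14: z = -0.4501 + 0.2170i, |z|^2 = 0.2497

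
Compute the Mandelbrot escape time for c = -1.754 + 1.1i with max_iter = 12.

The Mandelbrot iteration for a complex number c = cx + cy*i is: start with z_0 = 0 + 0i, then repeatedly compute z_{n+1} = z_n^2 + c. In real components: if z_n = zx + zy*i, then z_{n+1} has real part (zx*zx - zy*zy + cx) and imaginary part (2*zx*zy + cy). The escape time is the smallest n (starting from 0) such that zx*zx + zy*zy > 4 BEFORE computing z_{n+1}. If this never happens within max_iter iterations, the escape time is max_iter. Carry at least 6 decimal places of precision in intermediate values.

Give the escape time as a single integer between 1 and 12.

z_0 = 0 + 0i, c = -1.7540 + 1.1000i
Iter 1: z = -1.7540 + 1.1000i, |z|^2 = 4.2865
Escaped at iteration 1

Answer: 1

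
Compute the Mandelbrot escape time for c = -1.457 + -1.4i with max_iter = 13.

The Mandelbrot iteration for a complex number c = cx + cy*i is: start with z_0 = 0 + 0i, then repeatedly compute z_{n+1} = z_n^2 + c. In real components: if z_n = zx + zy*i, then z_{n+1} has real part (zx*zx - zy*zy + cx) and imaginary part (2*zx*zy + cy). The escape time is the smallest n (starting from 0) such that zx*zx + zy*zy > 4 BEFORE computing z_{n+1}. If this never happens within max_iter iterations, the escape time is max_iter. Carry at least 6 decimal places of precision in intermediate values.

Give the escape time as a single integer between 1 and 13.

z_0 = 0 + 0i, c = -1.4570 + -1.4000i
Iter 1: z = -1.4570 + -1.4000i, |z|^2 = 4.0828
Escaped at iteration 1

Answer: 1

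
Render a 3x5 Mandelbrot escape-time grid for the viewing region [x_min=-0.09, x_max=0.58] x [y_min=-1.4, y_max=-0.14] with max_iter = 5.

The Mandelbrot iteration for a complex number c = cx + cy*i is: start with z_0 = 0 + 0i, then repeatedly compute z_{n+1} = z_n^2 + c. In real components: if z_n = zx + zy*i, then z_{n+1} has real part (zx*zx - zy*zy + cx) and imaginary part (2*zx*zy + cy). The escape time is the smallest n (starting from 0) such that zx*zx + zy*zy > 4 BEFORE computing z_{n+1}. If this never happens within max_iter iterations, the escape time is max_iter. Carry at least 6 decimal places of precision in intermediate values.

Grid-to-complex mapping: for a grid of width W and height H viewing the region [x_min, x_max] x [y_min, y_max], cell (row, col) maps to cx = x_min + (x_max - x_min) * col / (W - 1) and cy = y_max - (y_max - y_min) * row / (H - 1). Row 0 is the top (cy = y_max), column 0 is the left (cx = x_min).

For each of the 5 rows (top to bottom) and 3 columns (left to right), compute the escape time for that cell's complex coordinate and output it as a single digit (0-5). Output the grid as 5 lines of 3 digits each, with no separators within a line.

(row=0, col=0): c = -0.0900 + -0.1400i → escape time 5
(row=0, col=1): c = 0.2450 + -0.1400i → escape time 5
(row=0, col=2): c = 0.5800 + -0.1400i → escape time 4
(row=1, col=0): c = -0.0900 + -0.4550i → escape time 5
(row=1, col=1): c = 0.2450 + -0.4550i → escape time 5
(row=1, col=2): c = 0.5800 + -0.4550i → escape time 4
(row=2, col=0): c = -0.0900 + -0.7700i → escape time 5
(row=2, col=1): c = 0.2450 + -0.7700i → escape time 5
(row=2, col=2): c = 0.5800 + -0.7700i → escape time 3
(row=3, col=0): c = -0.0900 + -1.0850i → escape time 5
(row=3, col=1): c = 0.2450 + -1.0850i → escape time 3
(row=3, col=2): c = 0.5800 + -1.0850i → escape time 2
(row=4, col=0): c = -0.0900 + -1.4000i → escape time 2
(row=4, col=1): c = 0.2450 + -1.4000i → escape time 2
(row=4, col=2): c = 0.5800 + -1.4000i → escape time 2

Answer: 554
554
553
532
222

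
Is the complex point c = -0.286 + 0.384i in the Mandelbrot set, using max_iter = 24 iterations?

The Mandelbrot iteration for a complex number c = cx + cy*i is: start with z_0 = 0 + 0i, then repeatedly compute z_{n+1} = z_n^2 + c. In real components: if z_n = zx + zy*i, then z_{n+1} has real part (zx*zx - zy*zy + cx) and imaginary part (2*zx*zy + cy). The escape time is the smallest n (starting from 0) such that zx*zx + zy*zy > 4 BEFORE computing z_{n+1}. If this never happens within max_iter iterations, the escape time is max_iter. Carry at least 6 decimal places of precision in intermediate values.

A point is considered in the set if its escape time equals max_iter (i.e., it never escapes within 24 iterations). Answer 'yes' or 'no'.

z_0 = 0 + 0i, c = -0.2860 + 0.3840i
Iter 1: z = -0.2860 + 0.3840i, |z|^2 = 0.2293
Iter 2: z = -0.3517 + 0.1644i, |z|^2 = 0.1507
Iter 3: z = -0.1893 + 0.2684i, |z|^2 = 0.1079
Iter 4: z = -0.3222 + 0.2824i, |z|^2 = 0.1835
Iter 5: z = -0.2619 + 0.2021i, |z|^2 = 0.1094
Iter 6: z = -0.2582 + 0.2782i, |z|^2 = 0.1441
Iter 7: z = -0.2967 + 0.2403i, |z|^2 = 0.1458
Iter 8: z = -0.2557 + 0.2414i, |z|^2 = 0.1237
Iter 9: z = -0.2789 + 0.2605i, |z|^2 = 0.1456
Iter 10: z = -0.2761 + 0.2387i, |z|^2 = 0.1332
Iter 11: z = -0.2667 + 0.2522i, |z|^2 = 0.1347
Iter 12: z = -0.2785 + 0.2495i, |z|^2 = 0.1398
Iter 13: z = -0.2707 + 0.2451i, |z|^2 = 0.1333
Iter 14: z = -0.2728 + 0.2513i, |z|^2 = 0.1376
Iter 15: z = -0.2748 + 0.2469i, |z|^2 = 0.1364
Iter 16: z = -0.2715 + 0.2483i, |z|^2 = 0.1354
Iter 17: z = -0.2740 + 0.2492i, |z|^2 = 0.1371
Iter 18: z = -0.2730 + 0.2475i, |z|^2 = 0.1358
Iter 19: z = -0.2727 + 0.2489i, |z|^2 = 0.1363
Iter 20: z = -0.2736 + 0.2483i, |z|^2 = 0.1365
Iter 21: z = -0.2728 + 0.2482i, |z|^2 = 0.1360
Iter 22: z = -0.2732 + 0.2486i, |z|^2 = 0.1364
Iter 23: z = -0.2732 + 0.2482i, |z|^2 = 0.1362
Did not escape in 24 iterations → in set

Answer: yes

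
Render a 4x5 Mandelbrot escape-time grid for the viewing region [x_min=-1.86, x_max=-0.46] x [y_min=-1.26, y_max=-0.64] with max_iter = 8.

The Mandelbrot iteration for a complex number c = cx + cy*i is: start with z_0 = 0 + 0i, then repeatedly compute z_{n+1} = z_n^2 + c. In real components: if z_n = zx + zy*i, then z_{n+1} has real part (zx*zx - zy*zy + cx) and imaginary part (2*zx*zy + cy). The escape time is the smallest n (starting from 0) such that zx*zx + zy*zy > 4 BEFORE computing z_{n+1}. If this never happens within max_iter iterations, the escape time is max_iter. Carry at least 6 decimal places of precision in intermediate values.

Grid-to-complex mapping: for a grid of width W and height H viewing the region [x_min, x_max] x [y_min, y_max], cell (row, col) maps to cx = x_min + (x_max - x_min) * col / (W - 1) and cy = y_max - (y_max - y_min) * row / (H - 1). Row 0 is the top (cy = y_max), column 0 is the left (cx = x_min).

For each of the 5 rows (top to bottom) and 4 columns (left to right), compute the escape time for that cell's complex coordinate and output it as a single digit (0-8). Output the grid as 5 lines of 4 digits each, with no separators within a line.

(row=0, col=0): c = -1.8600 + -0.6400i → escape time 2
(row=0, col=1): c = -1.3933 + -0.6400i → escape time 3
(row=0, col=2): c = -0.9267 + -0.6400i → escape time 4
(row=0, col=3): c = -0.4600 + -0.6400i → escape time 8
(row=1, col=0): c = -1.8600 + -0.7950i → escape time 1
(row=1, col=1): c = -1.3933 + -0.7950i → escape time 3
(row=1, col=2): c = -0.9267 + -0.7950i → escape time 4
(row=1, col=3): c = -0.4600 + -0.7950i → escape time 6
(row=2, col=0): c = -1.8600 + -0.9500i → escape time 1
(row=2, col=1): c = -1.3933 + -0.9500i → escape time 3
(row=2, col=2): c = -0.9267 + -0.9500i → escape time 3
(row=2, col=3): c = -0.4600 + -0.9500i → escape time 4
(row=3, col=0): c = -1.8600 + -1.1050i → escape time 1
(row=3, col=1): c = -1.3933 + -1.1050i → escape time 2
(row=3, col=2): c = -0.9267 + -1.1050i → escape time 3
(row=3, col=3): c = -0.4600 + -1.1050i → escape time 4
(row=4, col=0): c = -1.8600 + -1.2600i → escape time 1
(row=4, col=1): c = -1.3933 + -1.2600i → escape time 2
(row=4, col=2): c = -0.9267 + -1.2600i → escape time 3
(row=4, col=3): c = -0.4600 + -1.2600i → escape time 3

Answer: 2348
1346
1334
1234
1233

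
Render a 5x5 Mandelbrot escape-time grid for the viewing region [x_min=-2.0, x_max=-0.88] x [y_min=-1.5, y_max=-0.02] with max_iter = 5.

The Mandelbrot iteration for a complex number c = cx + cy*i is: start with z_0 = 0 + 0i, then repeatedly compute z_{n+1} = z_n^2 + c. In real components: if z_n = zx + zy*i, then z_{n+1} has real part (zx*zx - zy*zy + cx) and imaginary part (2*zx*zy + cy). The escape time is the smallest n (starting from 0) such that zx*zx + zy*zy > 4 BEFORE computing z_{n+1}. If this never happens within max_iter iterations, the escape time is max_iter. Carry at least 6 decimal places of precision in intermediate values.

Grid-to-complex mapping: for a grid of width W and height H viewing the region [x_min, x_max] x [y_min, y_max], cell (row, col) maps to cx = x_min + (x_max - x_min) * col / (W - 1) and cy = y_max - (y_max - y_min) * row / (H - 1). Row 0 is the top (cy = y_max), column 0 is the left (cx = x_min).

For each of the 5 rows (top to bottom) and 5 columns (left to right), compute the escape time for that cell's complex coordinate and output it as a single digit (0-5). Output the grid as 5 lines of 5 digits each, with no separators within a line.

Answer: 15555
13455
13334
11233
11122

Derivation:
(row=0, col=0): c = -2.0000 + -0.0200i → escape time 1
(row=0, col=1): c = -1.7200 + -0.0200i → escape time 5
(row=0, col=2): c = -1.4400 + -0.0200i → escape time 5
(row=0, col=3): c = -1.1600 + -0.0200i → escape time 5
(row=0, col=4): c = -0.8800 + -0.0200i → escape time 5
(row=1, col=0): c = -2.0000 + -0.3900i → escape time 1
(row=1, col=1): c = -1.7200 + -0.3900i → escape time 3
(row=1, col=2): c = -1.4400 + -0.3900i → escape time 4
(row=1, col=3): c = -1.1600 + -0.3900i → escape time 5
(row=1, col=4): c = -0.8800 + -0.3900i → escape time 5
(row=2, col=0): c = -2.0000 + -0.7600i → escape time 1
(row=2, col=1): c = -1.7200 + -0.7600i → escape time 3
(row=2, col=2): c = -1.4400 + -0.7600i → escape time 3
(row=2, col=3): c = -1.1600 + -0.7600i → escape time 3
(row=2, col=4): c = -0.8800 + -0.7600i → escape time 4
(row=3, col=0): c = -2.0000 + -1.1300i → escape time 1
(row=3, col=1): c = -1.7200 + -1.1300i → escape time 1
(row=3, col=2): c = -1.4400 + -1.1300i → escape time 2
(row=3, col=3): c = -1.1600 + -1.1300i → escape time 3
(row=3, col=4): c = -0.8800 + -1.1300i → escape time 3
(row=4, col=0): c = -2.0000 + -1.5000i → escape time 1
(row=4, col=1): c = -1.7200 + -1.5000i → escape time 1
(row=4, col=2): c = -1.4400 + -1.5000i → escape time 1
(row=4, col=3): c = -1.1600 + -1.5000i → escape time 2
(row=4, col=4): c = -0.8800 + -1.5000i → escape time 2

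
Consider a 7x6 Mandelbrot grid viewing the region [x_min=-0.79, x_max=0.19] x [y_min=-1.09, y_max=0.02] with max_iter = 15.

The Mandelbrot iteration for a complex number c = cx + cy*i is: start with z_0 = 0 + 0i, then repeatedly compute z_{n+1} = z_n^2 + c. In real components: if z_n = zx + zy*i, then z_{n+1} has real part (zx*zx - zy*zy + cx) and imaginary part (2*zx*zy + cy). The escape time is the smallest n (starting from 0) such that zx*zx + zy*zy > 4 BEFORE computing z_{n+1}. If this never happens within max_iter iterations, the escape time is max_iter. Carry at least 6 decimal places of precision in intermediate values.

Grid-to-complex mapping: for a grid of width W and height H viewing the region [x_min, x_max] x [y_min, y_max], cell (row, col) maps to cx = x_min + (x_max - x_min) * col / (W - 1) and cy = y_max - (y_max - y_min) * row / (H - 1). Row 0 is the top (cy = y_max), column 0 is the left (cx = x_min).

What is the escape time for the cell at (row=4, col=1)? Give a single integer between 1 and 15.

Answer: 4

Derivation:
z_0 = 0 + 0i, c = -0.6267 + -0.8680i
Iter 1: z = -0.6267 + -0.8680i, |z|^2 = 1.1461
Iter 2: z = -0.9874 + 0.2199i, |z|^2 = 1.0233
Iter 3: z = 0.2999 + -1.3022i, |z|^2 = 1.7858
Iter 4: z = -2.2325 + -1.6491i, |z|^2 = 7.7037
Escaped at iteration 4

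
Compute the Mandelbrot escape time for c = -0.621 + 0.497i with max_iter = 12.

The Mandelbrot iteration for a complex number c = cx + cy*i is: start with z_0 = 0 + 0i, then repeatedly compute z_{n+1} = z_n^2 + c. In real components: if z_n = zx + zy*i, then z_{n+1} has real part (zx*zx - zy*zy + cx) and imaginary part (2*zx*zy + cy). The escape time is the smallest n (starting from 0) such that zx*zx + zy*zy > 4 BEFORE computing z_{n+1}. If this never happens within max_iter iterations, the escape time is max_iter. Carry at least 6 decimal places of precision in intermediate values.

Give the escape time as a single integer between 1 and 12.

Answer: 12

Derivation:
z_0 = 0 + 0i, c = -0.6210 + 0.4970i
Iter 1: z = -0.6210 + 0.4970i, |z|^2 = 0.6327
Iter 2: z = -0.4824 + -0.1203i, |z|^2 = 0.2471
Iter 3: z = -0.4028 + 0.6130i, |z|^2 = 0.5380
Iter 4: z = -0.8346 + 0.0032i, |z|^2 = 0.6965
Iter 5: z = 0.0755 + 0.4917i, |z|^2 = 0.2475
Iter 6: z = -0.8571 + 0.5713i, |z|^2 = 1.0609
Iter 7: z = -0.2127 + -0.4822i, |z|^2 = 0.2778
Iter 8: z = -0.8083 + 0.7022i, |z|^2 = 1.1464
Iter 9: z = -0.4607 + -0.6381i, |z|^2 = 0.6194
Iter 10: z = -0.8160 + 1.0849i, |z|^2 = 1.8428
Iter 11: z = -1.1322 + -1.2735i, |z|^2 = 2.9037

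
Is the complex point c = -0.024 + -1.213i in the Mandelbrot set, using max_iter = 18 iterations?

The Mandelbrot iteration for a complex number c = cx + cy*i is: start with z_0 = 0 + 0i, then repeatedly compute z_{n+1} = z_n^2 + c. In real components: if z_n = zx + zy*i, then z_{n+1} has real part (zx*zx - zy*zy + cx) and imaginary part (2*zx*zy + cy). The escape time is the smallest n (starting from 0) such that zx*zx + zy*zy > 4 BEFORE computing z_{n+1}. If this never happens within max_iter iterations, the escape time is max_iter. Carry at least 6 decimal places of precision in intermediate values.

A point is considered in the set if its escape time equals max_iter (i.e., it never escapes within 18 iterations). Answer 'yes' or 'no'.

Answer: no

Derivation:
z_0 = 0 + 0i, c = -0.0240 + -1.2130i
Iter 1: z = -0.0240 + -1.2130i, |z|^2 = 1.4719
Iter 2: z = -1.4948 + -1.1548i, |z|^2 = 3.5679
Iter 3: z = 0.8769 + 2.2393i, |z|^2 = 5.7834
Escaped at iteration 3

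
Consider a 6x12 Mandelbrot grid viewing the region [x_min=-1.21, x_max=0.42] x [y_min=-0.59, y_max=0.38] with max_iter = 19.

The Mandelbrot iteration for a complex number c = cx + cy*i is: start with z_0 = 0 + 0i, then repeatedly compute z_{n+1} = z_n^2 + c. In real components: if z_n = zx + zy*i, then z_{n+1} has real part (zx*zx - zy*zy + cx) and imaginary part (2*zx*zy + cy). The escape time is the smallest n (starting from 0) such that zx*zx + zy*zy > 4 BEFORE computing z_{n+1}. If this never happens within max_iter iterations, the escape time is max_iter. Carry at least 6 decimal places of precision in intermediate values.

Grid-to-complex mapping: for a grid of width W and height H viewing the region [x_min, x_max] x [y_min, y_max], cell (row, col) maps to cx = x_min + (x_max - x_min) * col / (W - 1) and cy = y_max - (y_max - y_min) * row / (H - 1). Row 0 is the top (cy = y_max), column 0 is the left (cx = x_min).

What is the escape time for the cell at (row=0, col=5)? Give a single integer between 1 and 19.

Answer: 12

Derivation:
z_0 = 0 + 0i, c = 0.4200 + 0.3800i
Iter 1: z = 0.4200 + 0.3800i, |z|^2 = 0.3208
Iter 2: z = 0.4520 + 0.6992i, |z|^2 = 0.6932
Iter 3: z = 0.1354 + 1.0121i, |z|^2 = 1.0426
Iter 4: z = -0.5860 + 0.6541i, |z|^2 = 0.7712
Iter 5: z = 0.3355 + -0.3866i, |z|^2 = 0.2620
Iter 6: z = 0.3831 + 0.1206i, |z|^2 = 0.1613
Iter 7: z = 0.5522 + 0.4724i, |z|^2 = 0.5281
Iter 8: z = 0.5018 + 0.9018i, |z|^2 = 1.0649
Iter 9: z = -0.1414 + 1.2849i, |z|^2 = 1.6711
Iter 10: z = -1.2111 + 0.0166i, |z|^2 = 1.4670
Iter 11: z = 1.8864 + 0.3398i, |z|^2 = 3.6742
Iter 12: z = 3.8632 + 1.6622i, |z|^2 = 17.6871
Escaped at iteration 12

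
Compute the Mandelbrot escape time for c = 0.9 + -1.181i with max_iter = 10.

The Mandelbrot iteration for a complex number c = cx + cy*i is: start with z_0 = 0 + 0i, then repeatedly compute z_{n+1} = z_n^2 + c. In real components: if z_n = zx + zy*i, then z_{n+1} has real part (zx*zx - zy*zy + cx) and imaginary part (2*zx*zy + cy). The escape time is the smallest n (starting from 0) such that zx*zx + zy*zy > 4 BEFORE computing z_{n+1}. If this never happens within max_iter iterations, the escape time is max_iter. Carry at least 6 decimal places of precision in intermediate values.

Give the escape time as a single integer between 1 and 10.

Answer: 2

Derivation:
z_0 = 0 + 0i, c = 0.9000 + -1.1810i
Iter 1: z = 0.9000 + -1.1810i, |z|^2 = 2.2048
Iter 2: z = 0.3152 + -3.3068i, |z|^2 = 11.0343
Escaped at iteration 2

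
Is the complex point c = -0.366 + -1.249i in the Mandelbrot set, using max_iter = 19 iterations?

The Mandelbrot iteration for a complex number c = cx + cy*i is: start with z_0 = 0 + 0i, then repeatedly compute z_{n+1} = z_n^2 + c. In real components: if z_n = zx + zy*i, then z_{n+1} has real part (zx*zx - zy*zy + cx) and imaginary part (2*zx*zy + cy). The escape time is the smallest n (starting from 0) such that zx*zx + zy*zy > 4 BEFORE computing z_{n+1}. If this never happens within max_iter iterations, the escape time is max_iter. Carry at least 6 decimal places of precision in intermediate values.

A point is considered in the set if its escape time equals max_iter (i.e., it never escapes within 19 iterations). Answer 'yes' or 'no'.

z_0 = 0 + 0i, c = -0.3660 + -1.2490i
Iter 1: z = -0.3660 + -1.2490i, |z|^2 = 1.6940
Iter 2: z = -1.7920 + -0.3347i, |z|^2 = 3.3235
Iter 3: z = 2.7334 + -0.0493i, |z|^2 = 7.4738
Escaped at iteration 3

Answer: no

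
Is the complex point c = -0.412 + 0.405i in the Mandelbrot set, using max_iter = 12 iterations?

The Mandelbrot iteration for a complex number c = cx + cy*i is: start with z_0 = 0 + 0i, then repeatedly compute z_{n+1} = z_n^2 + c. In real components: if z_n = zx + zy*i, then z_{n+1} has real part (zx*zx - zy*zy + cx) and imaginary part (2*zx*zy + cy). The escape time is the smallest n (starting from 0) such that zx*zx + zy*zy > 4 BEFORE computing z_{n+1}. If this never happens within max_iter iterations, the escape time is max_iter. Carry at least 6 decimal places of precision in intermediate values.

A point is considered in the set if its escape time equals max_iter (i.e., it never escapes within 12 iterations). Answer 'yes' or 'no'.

z_0 = 0 + 0i, c = -0.4120 + 0.4050i
Iter 1: z = -0.4120 + 0.4050i, |z|^2 = 0.3338
Iter 2: z = -0.4063 + 0.0713i, |z|^2 = 0.1701
Iter 3: z = -0.2520 + 0.3471i, |z|^2 = 0.1840
Iter 4: z = -0.4690 + 0.2301i, |z|^2 = 0.2728
Iter 5: z = -0.2450 + 0.1892i, |z|^2 = 0.0958
Iter 6: z = -0.3878 + 0.3123i, |z|^2 = 0.2479
Iter 7: z = -0.3591 + 0.1628i, |z|^2 = 0.1555
Iter 8: z = -0.3095 + 0.2881i, |z|^2 = 0.1788
Iter 9: z = -0.3992 + 0.2267i, |z|^2 = 0.2107
Iter 10: z = -0.3040 + 0.2240i, |z|^2 = 0.1426
Iter 11: z = -0.3697 + 0.2688i, |z|^2 = 0.2089
Did not escape in 12 iterations → in set

Answer: yes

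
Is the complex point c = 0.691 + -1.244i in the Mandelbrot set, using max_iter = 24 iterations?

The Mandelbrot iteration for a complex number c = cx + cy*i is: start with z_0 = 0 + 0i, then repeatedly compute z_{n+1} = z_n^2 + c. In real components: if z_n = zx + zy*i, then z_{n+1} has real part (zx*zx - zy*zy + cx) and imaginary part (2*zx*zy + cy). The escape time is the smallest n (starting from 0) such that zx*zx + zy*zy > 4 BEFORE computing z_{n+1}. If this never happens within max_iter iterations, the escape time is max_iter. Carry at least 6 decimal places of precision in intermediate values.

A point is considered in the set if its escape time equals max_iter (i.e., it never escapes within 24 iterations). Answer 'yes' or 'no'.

z_0 = 0 + 0i, c = 0.6910 + -1.2440i
Iter 1: z = 0.6910 + -1.2440i, |z|^2 = 2.0250
Iter 2: z = -0.3791 + -2.9632i, |z|^2 = 8.9243
Escaped at iteration 2

Answer: no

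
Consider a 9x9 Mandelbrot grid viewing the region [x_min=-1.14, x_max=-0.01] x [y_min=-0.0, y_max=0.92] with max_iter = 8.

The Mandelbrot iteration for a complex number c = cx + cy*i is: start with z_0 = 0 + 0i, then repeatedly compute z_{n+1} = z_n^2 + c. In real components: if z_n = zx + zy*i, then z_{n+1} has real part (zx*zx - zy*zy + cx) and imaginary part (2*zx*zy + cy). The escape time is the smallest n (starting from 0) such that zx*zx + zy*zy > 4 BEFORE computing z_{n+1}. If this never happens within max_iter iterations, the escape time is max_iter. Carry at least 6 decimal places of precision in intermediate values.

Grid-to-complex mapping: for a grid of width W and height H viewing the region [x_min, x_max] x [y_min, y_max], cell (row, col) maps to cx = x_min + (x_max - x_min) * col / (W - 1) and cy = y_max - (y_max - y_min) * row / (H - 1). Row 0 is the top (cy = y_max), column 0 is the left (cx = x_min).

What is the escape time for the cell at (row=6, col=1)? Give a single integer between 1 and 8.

z_0 = 0 + 0i, c = -0.9987 + 0.2300i
Iter 1: z = -0.9987 + 0.2300i, |z|^2 = 1.0504
Iter 2: z = -0.0541 + -0.2294i, |z|^2 = 0.0556
Iter 3: z = -1.0485 + 0.2548i, |z|^2 = 1.1642
Iter 4: z = 0.0356 + -0.3044i, |z|^2 = 0.0939
Iter 5: z = -1.0901 + 0.2084i, |z|^2 = 1.2318
Iter 6: z = 0.1462 + -0.2243i, |z|^2 = 0.0717
Iter 7: z = -1.0277 + 0.1644i, |z|^2 = 1.0831

Answer: 8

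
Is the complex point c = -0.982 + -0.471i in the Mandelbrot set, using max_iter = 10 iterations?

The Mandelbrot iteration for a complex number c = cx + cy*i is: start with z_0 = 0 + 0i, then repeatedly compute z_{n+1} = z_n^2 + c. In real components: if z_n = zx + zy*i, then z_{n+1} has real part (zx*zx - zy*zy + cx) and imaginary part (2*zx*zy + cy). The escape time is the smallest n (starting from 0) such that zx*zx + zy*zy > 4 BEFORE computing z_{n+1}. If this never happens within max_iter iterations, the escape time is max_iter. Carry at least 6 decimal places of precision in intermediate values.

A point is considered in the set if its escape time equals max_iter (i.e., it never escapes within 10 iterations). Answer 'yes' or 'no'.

Answer: no

Derivation:
z_0 = 0 + 0i, c = -0.9820 + -0.4710i
Iter 1: z = -0.9820 + -0.4710i, |z|^2 = 1.1862
Iter 2: z = -0.2395 + 0.4540i, |z|^2 = 0.2635
Iter 3: z = -1.1308 + -0.6885i, |z|^2 = 1.7527
Iter 4: z = -0.1774 + 1.0861i, |z|^2 = 1.2111
Iter 5: z = -2.1302 + -0.8563i, |z|^2 = 5.2707
Escaped at iteration 5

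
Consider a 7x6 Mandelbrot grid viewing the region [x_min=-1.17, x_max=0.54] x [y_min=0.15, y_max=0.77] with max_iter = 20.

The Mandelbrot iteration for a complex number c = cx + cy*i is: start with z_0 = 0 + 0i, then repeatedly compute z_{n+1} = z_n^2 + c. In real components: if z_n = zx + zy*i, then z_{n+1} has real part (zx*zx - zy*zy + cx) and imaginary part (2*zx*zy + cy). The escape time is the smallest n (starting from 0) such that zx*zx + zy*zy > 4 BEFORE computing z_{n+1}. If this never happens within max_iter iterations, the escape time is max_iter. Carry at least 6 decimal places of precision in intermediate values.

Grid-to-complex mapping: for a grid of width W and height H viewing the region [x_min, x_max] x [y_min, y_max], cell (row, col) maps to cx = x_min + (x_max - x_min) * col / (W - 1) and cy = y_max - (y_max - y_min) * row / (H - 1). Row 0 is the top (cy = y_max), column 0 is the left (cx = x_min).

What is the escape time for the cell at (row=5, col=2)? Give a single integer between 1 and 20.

Answer: 20

Derivation:
z_0 = 0 + 0i, c = -0.6000 + 0.1500i
Iter 1: z = -0.6000 + 0.1500i, |z|^2 = 0.3825
Iter 2: z = -0.2625 + -0.0300i, |z|^2 = 0.0698
Iter 3: z = -0.5320 + 0.1658i, |z|^2 = 0.3105
Iter 4: z = -0.3445 + -0.0264i, |z|^2 = 0.1193
Iter 5: z = -0.4820 + 0.1682i, |z|^2 = 0.2606
Iter 6: z = -0.3959 + -0.0121i, |z|^2 = 0.1569
Iter 7: z = -0.4434 + 0.1596i, |z|^2 = 0.2221
Iter 8: z = -0.4289 + 0.0085i, |z|^2 = 0.1840
Iter 9: z = -0.4161 + 0.1427i, |z|^2 = 0.1936
Iter 10: z = -0.4472 + 0.0312i, |z|^2 = 0.2010
Iter 11: z = -0.4010 + 0.1221i, |z|^2 = 0.1757
Iter 12: z = -0.4541 + 0.0521i, |z|^2 = 0.2089
Iter 13: z = -0.3965 + 0.1027i, |z|^2 = 0.1678
Iter 14: z = -0.4533 + 0.0686i, |z|^2 = 0.2102
Iter 15: z = -0.3992 + 0.0878i, |z|^2 = 0.1671
Iter 16: z = -0.4484 + 0.0799i, |z|^2 = 0.2074
Iter 17: z = -0.4053 + 0.0784i, |z|^2 = 0.1704
Iter 18: z = -0.4418 + 0.0865i, |z|^2 = 0.2027
Iter 19: z = -0.4123 + 0.0736i, |z|^2 = 0.1754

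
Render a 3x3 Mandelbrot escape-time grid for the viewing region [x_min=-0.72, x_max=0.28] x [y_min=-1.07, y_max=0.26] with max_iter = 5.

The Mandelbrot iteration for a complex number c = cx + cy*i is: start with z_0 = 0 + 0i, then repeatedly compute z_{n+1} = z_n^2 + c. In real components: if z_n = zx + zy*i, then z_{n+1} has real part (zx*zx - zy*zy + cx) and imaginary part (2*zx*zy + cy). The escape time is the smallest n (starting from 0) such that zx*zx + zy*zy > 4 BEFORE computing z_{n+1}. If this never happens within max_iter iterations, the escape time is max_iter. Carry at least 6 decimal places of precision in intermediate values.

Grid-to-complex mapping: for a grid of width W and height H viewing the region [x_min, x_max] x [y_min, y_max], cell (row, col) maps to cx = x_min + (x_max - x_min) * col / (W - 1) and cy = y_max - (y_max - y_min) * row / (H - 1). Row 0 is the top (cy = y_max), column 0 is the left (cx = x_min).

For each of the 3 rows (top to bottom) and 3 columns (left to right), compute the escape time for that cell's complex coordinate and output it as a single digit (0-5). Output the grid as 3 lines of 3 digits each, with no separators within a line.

Answer: 555
555
353

Derivation:
(row=0, col=0): c = -0.7200 + 0.2600i → escape time 5
(row=0, col=1): c = -0.2200 + 0.2600i → escape time 5
(row=0, col=2): c = 0.2800 + 0.2600i → escape time 5
(row=1, col=0): c = -0.7200 + -0.4050i → escape time 5
(row=1, col=1): c = -0.2200 + -0.4050i → escape time 5
(row=1, col=2): c = 0.2800 + -0.4050i → escape time 5
(row=2, col=0): c = -0.7200 + -1.0700i → escape time 3
(row=2, col=1): c = -0.2200 + -1.0700i → escape time 5
(row=2, col=2): c = 0.2800 + -1.0700i → escape time 3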